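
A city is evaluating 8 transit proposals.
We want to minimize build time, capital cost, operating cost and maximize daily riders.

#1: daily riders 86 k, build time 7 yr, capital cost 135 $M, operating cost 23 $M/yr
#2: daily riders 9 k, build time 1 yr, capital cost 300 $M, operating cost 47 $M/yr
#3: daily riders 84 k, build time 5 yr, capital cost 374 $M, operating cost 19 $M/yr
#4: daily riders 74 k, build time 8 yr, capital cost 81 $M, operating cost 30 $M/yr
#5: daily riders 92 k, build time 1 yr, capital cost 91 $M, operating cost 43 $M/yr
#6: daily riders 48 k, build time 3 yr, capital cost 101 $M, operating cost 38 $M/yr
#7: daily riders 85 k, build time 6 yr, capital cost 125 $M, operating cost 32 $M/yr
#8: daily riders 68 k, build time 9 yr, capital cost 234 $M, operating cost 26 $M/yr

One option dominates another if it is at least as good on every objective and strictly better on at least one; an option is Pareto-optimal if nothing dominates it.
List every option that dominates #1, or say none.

none

#2: worse on daily riders (9 vs 86).
#3: worse on daily riders (84 vs 86).
#4: worse on daily riders (74 vs 86).
#5: worse on operating cost (43 vs 23).
#6: worse on daily riders (48 vs 86).
#7: worse on daily riders (85 vs 86).
#8: worse on daily riders (68 vs 86).
No option dominates #1.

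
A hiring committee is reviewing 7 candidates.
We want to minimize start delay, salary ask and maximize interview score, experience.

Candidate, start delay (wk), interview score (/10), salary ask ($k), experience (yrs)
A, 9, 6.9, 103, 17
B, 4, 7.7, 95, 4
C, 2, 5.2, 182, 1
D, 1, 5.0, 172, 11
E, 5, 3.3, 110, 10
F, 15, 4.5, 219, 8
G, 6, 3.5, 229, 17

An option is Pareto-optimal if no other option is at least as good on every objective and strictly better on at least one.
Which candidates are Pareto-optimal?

A, B, C, D, E, G

A: not dominated.
B: not dominated (best interview score).
C: not dominated.
D: not dominated (best start delay).
E: not dominated.
F: dominated by A (start delay 9≤15, interview score 6.9≥4.5, salary ask 103≤219, experience 17≥8).
G: not dominated.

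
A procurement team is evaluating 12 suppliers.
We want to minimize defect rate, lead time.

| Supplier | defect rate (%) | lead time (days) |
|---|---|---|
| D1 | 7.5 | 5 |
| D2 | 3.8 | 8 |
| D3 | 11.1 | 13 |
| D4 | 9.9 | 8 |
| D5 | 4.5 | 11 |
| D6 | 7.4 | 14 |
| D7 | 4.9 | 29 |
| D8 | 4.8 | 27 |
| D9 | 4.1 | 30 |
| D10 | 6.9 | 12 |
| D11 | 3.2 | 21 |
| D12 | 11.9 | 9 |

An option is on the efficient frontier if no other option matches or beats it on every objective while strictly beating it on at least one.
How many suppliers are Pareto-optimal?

D1: not dominated (best lead time).
D2: not dominated.
D3: dominated by D1 (defect rate 7.5≤11.1, lead time 5≤13).
D4: dominated by D1 (defect rate 7.5≤9.9, lead time 5≤8).
D5: dominated by D2 (defect rate 3.8≤4.5, lead time 8≤11).
D6: dominated by D2 (defect rate 3.8≤7.4, lead time 8≤14).
D7: dominated by D2 (defect rate 3.8≤4.9, lead time 8≤29).
D8: dominated by D2 (defect rate 3.8≤4.8, lead time 8≤27).
D9: dominated by D2 (defect rate 3.8≤4.1, lead time 8≤30).
D10: dominated by D2 (defect rate 3.8≤6.9, lead time 8≤12).
D11: not dominated (best defect rate).
D12: dominated by D1 (defect rate 7.5≤11.9, lead time 5≤9).
Pareto-optimal: D1, D2, D11 → 3.

3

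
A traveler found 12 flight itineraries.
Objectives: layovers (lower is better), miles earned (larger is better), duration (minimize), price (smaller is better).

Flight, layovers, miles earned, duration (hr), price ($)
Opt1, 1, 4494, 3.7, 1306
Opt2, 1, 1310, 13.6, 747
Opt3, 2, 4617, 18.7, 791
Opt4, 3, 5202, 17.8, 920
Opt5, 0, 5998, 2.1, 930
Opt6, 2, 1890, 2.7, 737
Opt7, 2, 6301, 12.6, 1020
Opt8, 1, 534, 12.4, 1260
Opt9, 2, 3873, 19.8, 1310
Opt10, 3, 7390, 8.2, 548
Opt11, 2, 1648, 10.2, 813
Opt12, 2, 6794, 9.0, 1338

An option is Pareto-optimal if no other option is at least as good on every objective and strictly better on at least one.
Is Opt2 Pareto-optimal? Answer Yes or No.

Yes

Opt1: worse on price (1306 vs 747).
Opt3: worse on layovers (2 vs 1).
Opt4: worse on layovers (3 vs 1).
Opt5: worse on price (930 vs 747).
Opt6: worse on layovers (2 vs 1).
Opt7: worse on layovers (2 vs 1).
Opt8: worse on miles earned (534 vs 1310).
Opt9: worse on layovers (2 vs 1).
Opt10: worse on layovers (3 vs 1).
Opt11: worse on layovers (2 vs 1).
Opt12: worse on layovers (2 vs 1).
No option is at least as good as Opt2 on every objective and strictly better on one.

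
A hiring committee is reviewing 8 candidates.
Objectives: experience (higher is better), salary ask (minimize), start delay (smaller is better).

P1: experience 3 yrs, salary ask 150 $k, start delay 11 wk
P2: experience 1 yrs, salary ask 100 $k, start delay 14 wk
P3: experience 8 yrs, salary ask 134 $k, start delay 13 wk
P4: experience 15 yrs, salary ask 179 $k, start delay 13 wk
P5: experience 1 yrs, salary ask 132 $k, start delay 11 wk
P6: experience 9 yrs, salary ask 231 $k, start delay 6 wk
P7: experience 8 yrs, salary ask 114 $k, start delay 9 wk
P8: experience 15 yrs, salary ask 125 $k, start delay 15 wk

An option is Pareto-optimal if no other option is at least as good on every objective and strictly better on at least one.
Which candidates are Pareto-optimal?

P2, P4, P6, P7, P8

P1: dominated by P7 (experience 8≥3, salary ask 114≤150, start delay 9≤11).
P2: not dominated (best salary ask).
P3: dominated by P7 (experience 8≥8, salary ask 114≤134, start delay 9≤13).
P4: not dominated.
P5: dominated by P7 (experience 8≥1, salary ask 114≤132, start delay 9≤11).
P6: not dominated (best start delay).
P7: not dominated.
P8: not dominated.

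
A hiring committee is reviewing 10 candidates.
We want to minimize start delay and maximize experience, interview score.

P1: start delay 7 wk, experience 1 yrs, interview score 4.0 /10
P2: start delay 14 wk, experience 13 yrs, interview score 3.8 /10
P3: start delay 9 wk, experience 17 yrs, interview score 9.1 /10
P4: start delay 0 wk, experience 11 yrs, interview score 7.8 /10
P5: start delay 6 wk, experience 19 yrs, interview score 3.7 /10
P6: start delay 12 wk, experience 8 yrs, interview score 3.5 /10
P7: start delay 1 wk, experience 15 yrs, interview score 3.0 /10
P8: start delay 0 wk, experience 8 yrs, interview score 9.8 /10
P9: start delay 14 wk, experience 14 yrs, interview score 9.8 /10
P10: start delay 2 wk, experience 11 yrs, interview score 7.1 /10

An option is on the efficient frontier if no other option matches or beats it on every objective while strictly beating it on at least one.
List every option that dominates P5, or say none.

P1: worse on start delay (7 vs 6).
P2: worse on start delay (14 vs 6).
P3: worse on start delay (9 vs 6).
P4: worse on experience (11 vs 19).
P6: worse on start delay (12 vs 6).
P7: worse on experience (15 vs 19).
P8: worse on experience (8 vs 19).
P9: worse on start delay (14 vs 6).
P10: worse on experience (11 vs 19).
No option dominates P5.

none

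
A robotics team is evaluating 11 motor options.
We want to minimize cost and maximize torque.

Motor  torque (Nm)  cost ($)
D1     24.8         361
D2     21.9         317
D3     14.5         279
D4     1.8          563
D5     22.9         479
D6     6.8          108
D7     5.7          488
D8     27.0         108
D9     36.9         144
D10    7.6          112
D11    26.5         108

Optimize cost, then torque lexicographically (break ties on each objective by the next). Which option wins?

D8

First minimize cost: best is 108, kept {D6, D8, D11}.
Then maximize torque: best is 27.0, kept {D8}.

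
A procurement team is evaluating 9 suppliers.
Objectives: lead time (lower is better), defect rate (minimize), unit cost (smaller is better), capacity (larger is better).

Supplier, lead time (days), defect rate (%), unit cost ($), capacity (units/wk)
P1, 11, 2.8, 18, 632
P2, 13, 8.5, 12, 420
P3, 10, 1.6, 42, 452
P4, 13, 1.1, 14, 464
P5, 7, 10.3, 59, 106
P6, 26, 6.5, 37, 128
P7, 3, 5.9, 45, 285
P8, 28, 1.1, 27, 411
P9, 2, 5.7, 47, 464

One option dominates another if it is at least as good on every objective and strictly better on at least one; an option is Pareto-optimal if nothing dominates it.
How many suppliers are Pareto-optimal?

6

P1: not dominated (best capacity).
P2: not dominated (best unit cost).
P3: not dominated.
P4: not dominated.
P5: dominated by P7 (lead time 3≤7, defect rate 5.9≤10.3, unit cost 45≤59, capacity 285≥106).
P6: dominated by P1 (lead time 11≤26, defect rate 2.8≤6.5, unit cost 18≤37, capacity 632≥128).
P7: not dominated.
P8: dominated by P4 (lead time 13≤28, defect rate 1.1≤1.1, unit cost 14≤27, capacity 464≥411).
P9: not dominated (best lead time).
Pareto-optimal: P1, P2, P3, P4, P7, P9 → 6.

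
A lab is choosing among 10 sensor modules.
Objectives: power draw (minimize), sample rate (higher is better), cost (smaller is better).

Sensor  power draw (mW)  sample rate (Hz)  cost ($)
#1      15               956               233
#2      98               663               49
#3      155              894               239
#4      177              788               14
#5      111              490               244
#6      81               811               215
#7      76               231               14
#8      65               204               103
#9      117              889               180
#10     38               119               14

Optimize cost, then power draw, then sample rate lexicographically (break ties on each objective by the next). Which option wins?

First minimize cost: best is 14, kept {#4, #7, #10}.
Then minimize power draw: best is 38, kept {#10}.

#10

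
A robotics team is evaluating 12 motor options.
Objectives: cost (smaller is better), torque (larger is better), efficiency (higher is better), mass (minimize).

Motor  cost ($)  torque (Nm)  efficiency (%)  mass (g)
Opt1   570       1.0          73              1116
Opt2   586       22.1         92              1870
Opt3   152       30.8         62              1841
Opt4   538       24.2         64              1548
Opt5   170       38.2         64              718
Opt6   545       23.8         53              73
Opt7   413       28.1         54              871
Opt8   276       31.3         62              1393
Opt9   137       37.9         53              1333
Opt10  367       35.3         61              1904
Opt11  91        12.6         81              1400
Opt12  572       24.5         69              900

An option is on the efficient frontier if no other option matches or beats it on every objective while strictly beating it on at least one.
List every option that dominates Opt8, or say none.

Opt5

Opt5: cost 170≤276, torque 38.2≥31.3, efficiency 64≥62, mass 718≤1393 — dominates Opt8.
Others (Opt1, Opt2, Opt3, Opt4, Opt6, Opt7, Opt9, Opt10, Opt11, Opt12) are each worse than Opt8 on at least one objective.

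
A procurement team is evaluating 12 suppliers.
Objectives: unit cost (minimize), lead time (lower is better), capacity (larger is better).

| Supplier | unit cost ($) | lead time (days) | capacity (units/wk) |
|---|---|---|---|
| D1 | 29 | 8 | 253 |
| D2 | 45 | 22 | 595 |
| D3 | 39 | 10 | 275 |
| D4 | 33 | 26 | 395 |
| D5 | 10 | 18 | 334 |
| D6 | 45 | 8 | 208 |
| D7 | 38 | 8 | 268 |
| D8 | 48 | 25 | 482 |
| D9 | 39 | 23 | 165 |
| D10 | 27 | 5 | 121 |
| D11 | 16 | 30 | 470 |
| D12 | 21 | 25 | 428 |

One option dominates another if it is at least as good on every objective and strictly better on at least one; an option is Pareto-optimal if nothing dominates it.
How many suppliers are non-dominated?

8

D1: not dominated.
D2: not dominated (best capacity).
D3: not dominated.
D4: dominated by D12 (unit cost 21≤33, lead time 25≤26, capacity 428≥395).
D5: not dominated (best unit cost).
D6: dominated by D1 (unit cost 29≤45, lead time 8≤8, capacity 253≥208).
D7: not dominated.
D8: dominated by D2 (unit cost 45≤48, lead time 22≤25, capacity 595≥482).
D9: dominated by D1 (unit cost 29≤39, lead time 8≤23, capacity 253≥165).
D10: not dominated (best lead time).
D11: not dominated.
D12: not dominated.
Pareto-optimal: D1, D2, D3, D5, D7, D10, D11, D12 → 8.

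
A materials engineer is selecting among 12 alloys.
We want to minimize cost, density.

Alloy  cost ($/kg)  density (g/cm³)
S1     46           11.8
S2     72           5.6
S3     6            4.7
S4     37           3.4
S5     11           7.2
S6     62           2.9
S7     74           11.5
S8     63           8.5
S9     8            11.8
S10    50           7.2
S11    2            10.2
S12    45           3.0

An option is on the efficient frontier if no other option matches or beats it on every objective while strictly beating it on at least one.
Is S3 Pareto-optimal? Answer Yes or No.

Yes

S1: worse on cost (46 vs 6).
S2: worse on cost (72 vs 6).
S4: worse on cost (37 vs 6).
S5: worse on cost (11 vs 6).
S6: worse on cost (62 vs 6).
S7: worse on cost (74 vs 6).
S8: worse on cost (63 vs 6).
S9: worse on cost (8 vs 6).
S10: worse on cost (50 vs 6).
S11: worse on density (10.2 vs 4.7).
S12: worse on cost (45 vs 6).
No option is at least as good as S3 on every objective and strictly better on one.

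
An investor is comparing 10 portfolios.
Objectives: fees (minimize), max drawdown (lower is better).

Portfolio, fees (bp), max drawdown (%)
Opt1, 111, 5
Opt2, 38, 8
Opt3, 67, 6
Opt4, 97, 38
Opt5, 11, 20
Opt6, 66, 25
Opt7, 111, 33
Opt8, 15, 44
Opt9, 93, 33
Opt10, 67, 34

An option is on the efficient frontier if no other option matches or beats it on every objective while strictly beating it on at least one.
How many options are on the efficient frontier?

Opt1: not dominated (best max drawdown).
Opt2: not dominated.
Opt3: not dominated.
Opt4: dominated by Opt2 (fees 38≤97, max drawdown 8≤38).
Opt5: not dominated (best fees).
Opt6: dominated by Opt2 (fees 38≤66, max drawdown 8≤25).
Opt7: dominated by Opt1 (fees 111≤111, max drawdown 5≤33).
Opt8: dominated by Opt5 (fees 11≤15, max drawdown 20≤44).
Opt9: dominated by Opt2 (fees 38≤93, max drawdown 8≤33).
Opt10: dominated by Opt2 (fees 38≤67, max drawdown 8≤34).
Pareto-optimal: Opt1, Opt2, Opt3, Opt5 → 4.

4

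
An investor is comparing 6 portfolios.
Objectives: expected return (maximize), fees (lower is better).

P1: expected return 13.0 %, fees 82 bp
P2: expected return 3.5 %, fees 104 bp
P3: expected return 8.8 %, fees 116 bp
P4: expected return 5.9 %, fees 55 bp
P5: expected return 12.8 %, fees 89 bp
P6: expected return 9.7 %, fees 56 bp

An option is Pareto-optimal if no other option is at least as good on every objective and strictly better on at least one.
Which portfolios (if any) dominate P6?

P1: worse on fees (82 vs 56).
P2: worse on expected return (3.5 vs 9.7).
P3: worse on expected return (8.8 vs 9.7).
P4: worse on expected return (5.9 vs 9.7).
P5: worse on fees (89 vs 56).
No option dominates P6.

none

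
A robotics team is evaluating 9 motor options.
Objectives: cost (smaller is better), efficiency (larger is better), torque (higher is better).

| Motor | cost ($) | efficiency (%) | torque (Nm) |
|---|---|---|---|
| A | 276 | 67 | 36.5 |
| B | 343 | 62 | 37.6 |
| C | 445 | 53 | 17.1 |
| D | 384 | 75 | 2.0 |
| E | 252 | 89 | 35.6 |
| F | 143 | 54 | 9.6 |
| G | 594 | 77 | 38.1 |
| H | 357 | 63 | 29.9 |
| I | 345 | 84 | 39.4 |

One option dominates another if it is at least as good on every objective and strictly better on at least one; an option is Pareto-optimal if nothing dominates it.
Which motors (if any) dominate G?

I: cost 345≤594, efficiency 84≥77, torque 39.4≥38.1 — dominates G.
Others (A, B, C, D, E, F, H) are each worse than G on at least one objective.

I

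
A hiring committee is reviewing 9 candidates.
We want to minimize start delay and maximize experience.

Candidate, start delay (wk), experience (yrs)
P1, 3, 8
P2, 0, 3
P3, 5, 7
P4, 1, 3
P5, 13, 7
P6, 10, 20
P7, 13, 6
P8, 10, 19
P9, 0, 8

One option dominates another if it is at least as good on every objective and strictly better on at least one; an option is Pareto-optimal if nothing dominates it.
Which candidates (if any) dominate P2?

P9: start delay 0≤0, experience 8≥3 — dominates P2.
Others (P1, P3, P4, P5, P6, P7, P8) are each worse than P2 on at least one objective.

P9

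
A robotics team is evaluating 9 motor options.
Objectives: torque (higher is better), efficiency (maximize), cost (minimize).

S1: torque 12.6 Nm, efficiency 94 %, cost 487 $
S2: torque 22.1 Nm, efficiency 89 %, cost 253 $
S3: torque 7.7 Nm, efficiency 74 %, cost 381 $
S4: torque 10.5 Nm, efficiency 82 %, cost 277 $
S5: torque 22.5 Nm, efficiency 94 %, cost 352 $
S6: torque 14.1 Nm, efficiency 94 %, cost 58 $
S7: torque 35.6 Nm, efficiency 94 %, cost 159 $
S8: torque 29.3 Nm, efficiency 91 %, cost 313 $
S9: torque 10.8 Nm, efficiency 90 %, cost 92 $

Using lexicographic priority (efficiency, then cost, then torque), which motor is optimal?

First maximize efficiency: best is 94, kept {S1, S5, S6, S7}.
Then minimize cost: best is 58, kept {S6}.

S6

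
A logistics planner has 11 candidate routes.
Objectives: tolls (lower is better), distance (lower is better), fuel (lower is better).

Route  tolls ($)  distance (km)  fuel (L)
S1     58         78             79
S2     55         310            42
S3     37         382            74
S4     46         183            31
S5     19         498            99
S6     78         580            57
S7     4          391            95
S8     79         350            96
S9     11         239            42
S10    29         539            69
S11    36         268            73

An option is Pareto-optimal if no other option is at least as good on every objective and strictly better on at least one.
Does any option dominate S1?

S2: worse on distance (310 vs 78).
S3: worse on distance (382 vs 78).
S4: worse on distance (183 vs 78).
S5: worse on distance (498 vs 78).
S6: worse on tolls (78 vs 58).
S7: worse on distance (391 vs 78).
S8: worse on tolls (79 vs 58).
S9: worse on distance (239 vs 78).
S10: worse on distance (539 vs 78).
S11: worse on distance (268 vs 78).
No option is at least as good as S1 on every objective and strictly better on one.

No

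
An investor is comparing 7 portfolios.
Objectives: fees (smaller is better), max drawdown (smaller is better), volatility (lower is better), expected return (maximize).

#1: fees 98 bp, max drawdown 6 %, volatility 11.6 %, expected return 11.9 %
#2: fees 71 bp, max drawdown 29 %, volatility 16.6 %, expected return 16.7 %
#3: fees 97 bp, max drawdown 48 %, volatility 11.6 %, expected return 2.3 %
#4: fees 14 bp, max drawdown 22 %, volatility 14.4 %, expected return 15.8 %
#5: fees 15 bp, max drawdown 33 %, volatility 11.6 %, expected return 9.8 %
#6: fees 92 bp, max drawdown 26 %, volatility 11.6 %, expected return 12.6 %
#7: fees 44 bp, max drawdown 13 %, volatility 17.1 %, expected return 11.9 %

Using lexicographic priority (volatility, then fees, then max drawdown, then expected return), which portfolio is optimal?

First minimize volatility: best is 11.6, kept {#1, #3, #5, #6}.
Then minimize fees: best is 15, kept {#5}.

#5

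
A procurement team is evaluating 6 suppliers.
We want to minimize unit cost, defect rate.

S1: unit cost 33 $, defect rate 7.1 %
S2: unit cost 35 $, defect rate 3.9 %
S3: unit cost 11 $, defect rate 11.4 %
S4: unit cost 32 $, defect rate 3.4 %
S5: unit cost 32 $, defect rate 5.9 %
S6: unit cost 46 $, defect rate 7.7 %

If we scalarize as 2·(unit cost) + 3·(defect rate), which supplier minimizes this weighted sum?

S1: 2·33 + 3·7.1 = 87.3
S2: 2·35 + 3·3.9 = 81.7
S3: 2·11 + 3·11.4 = 56.2
S4: 2·32 + 3·3.4 = 74.2
S5: 2·32 + 3·5.9 = 81.7
S6: 2·46 + 3·7.7 = 115.1
Lowest: S3 at 56.2.

S3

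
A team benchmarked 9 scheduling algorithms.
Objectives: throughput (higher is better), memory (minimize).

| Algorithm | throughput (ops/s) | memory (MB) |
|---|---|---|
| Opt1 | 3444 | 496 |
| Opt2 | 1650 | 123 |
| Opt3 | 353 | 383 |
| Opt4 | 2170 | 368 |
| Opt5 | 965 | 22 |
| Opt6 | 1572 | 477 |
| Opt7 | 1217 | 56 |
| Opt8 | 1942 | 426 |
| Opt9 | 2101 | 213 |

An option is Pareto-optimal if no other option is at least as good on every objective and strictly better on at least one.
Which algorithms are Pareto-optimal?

Opt1, Opt2, Opt4, Opt5, Opt7, Opt9

Opt1: not dominated (best throughput).
Opt2: not dominated.
Opt3: dominated by Opt2 (throughput 1650≥353, memory 123≤383).
Opt4: not dominated.
Opt5: not dominated (best memory).
Opt6: dominated by Opt2 (throughput 1650≥1572, memory 123≤477).
Opt7: not dominated.
Opt8: dominated by Opt4 (throughput 2170≥1942, memory 368≤426).
Opt9: not dominated.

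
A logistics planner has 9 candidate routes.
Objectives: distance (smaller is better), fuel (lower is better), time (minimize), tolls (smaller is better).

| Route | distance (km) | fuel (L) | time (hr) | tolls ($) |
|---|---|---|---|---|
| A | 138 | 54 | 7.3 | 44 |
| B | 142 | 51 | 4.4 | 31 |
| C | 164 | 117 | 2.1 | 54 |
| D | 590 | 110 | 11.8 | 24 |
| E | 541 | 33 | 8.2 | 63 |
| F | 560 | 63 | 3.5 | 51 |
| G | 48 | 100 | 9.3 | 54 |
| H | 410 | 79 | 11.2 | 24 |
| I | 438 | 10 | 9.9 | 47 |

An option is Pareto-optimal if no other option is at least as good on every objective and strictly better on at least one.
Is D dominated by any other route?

H vs D: distance 410≤590, fuel 79≤110, time 11.2≤11.8, tolls 24≤24 — H is at least as good on every objective and strictly better on at least one, so H dominates D.

Yes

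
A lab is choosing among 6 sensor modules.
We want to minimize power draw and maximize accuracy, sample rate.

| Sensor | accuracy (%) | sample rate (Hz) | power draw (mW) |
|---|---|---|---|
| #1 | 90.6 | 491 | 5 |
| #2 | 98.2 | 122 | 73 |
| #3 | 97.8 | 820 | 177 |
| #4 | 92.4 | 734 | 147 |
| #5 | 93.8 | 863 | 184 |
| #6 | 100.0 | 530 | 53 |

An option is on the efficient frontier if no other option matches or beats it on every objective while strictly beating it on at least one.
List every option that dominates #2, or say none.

#6: accuracy 100.0≥98.2, sample rate 530≥122, power draw 53≤73 — dominates #2.
Others (#1, #3, #4, #5) are each worse than #2 on at least one objective.

#6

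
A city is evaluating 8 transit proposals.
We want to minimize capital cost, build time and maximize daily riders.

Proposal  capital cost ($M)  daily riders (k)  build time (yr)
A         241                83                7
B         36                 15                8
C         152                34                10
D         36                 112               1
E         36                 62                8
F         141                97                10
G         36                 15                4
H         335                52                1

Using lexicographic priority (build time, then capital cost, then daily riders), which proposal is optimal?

D

First minimize build time: best is 1, kept {D, H}.
Then minimize capital cost: best is 36, kept {D}.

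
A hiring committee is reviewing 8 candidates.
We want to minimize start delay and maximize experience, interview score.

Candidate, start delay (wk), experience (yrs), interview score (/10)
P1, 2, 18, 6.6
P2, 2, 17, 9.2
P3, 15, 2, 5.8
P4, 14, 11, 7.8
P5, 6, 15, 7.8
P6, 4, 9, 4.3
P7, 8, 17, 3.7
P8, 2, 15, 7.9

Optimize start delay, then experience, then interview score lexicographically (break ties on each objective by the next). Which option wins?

P1

First minimize start delay: best is 2, kept {P1, P2, P8}.
Then maximize experience: best is 18, kept {P1}.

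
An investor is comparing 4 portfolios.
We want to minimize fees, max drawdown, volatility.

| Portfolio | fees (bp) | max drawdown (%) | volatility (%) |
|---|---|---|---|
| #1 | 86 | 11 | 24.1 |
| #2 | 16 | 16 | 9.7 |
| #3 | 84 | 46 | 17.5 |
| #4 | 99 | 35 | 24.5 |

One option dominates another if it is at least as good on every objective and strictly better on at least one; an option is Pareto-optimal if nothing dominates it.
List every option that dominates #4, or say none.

#1: fees 86≤99, max drawdown 11≤35, volatility 24.1≤24.5 — dominates #4.
#2: fees 16≤99, max drawdown 16≤35, volatility 9.7≤24.5 — dominates #4.
Others (#3) are each worse than #4 on at least one objective.

#1, #2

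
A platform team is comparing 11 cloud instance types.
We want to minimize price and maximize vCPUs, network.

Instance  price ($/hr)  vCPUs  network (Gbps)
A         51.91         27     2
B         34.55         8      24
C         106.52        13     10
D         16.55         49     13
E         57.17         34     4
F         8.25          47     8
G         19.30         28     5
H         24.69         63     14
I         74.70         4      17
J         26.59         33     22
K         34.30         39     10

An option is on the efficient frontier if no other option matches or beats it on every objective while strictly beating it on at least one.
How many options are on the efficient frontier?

5

A: dominated by D (price 16.55≤51.91, vCPUs 49≥27, network 13≥2).
B: not dominated (best network).
C: dominated by D (price 16.55≤106.52, vCPUs 49≥13, network 13≥10).
D: not dominated.
E: dominated by D (price 16.55≤57.17, vCPUs 49≥34, network 13≥4).
F: not dominated (best price).
G: dominated by D (price 16.55≤19.30, vCPUs 49≥28, network 13≥5).
H: not dominated (best vCPUs).
I: dominated by B (price 34.55≤74.70, vCPUs 8≥4, network 24≥17).
J: not dominated.
K: dominated by D (price 16.55≤34.30, vCPUs 49≥39, network 13≥10).
Pareto-optimal: B, D, F, H, J → 5.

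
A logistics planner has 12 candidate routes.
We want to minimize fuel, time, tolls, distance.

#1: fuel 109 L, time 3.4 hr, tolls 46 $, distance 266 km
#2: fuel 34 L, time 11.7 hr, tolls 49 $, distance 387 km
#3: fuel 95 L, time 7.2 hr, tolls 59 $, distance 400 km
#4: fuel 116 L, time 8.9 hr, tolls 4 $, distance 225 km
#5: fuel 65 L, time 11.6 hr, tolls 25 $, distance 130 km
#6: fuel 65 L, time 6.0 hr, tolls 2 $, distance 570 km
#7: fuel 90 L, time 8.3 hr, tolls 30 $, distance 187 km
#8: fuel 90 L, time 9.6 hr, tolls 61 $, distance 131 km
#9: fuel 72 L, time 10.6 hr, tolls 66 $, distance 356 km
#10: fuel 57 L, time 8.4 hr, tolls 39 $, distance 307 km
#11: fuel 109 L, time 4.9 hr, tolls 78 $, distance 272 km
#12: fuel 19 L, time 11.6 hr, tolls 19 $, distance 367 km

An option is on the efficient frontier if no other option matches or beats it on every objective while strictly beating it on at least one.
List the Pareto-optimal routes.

#1, #3, #4, #5, #6, #7, #8, #10, #12

#1: not dominated (best time).
#2: dominated by #12 (fuel 19≤34, time 11.6≤11.7, tolls 19≤49, distance 367≤387).
#3: not dominated.
#4: not dominated.
#5: not dominated (best distance).
#6: not dominated (best tolls).
#7: not dominated.
#8: not dominated.
#9: dominated by #10 (fuel 57≤72, time 8.4≤10.6, tolls 39≤66, distance 307≤356).
#10: not dominated.
#11: dominated by #1 (fuel 109≤109, time 3.4≤4.9, tolls 46≤78, distance 266≤272).
#12: not dominated (best fuel).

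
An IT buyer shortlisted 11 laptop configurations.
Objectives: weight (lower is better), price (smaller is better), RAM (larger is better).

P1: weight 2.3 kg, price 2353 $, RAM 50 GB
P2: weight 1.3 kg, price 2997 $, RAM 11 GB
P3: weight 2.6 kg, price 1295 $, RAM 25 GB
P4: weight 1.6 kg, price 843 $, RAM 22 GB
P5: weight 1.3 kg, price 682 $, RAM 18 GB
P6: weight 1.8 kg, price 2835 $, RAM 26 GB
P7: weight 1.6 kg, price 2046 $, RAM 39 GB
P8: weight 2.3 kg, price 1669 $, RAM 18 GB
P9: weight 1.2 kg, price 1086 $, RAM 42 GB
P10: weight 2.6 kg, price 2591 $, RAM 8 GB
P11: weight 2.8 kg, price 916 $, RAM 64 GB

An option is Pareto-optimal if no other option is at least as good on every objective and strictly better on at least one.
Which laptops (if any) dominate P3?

P9

P9: weight 1.2≤2.6, price 1086≤1295, RAM 42≥25 — dominates P3.
Others (P1, P2, P4, P5, P6, P7, P8, P10, P11) are each worse than P3 on at least one objective.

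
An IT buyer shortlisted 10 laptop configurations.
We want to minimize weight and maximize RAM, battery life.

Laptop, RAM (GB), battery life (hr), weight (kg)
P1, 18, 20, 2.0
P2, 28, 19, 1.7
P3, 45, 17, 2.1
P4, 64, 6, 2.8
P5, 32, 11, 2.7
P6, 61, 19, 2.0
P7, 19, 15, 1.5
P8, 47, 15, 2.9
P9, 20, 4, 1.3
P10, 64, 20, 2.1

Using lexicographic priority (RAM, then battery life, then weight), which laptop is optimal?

P10

First maximize RAM: best is 64, kept {P4, P10}.
Then maximize battery life: best is 20, kept {P10}.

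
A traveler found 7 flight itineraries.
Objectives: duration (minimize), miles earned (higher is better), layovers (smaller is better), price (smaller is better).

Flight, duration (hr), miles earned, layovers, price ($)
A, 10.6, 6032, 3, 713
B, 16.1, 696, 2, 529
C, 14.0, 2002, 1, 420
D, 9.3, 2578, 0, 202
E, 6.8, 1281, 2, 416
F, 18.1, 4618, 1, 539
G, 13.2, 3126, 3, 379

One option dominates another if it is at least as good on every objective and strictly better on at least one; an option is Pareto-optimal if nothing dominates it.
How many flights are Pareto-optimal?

5

A: not dominated (best miles earned).
B: dominated by C (duration 14.0≤16.1, miles earned 2002≥696, layovers 1≤2, price 420≤529).
C: dominated by D (duration 9.3≤14.0, miles earned 2578≥2002, layovers 0≤1, price 202≤420).
D: not dominated (best layovers).
E: not dominated (best duration).
F: not dominated.
G: not dominated.
Pareto-optimal: A, D, E, F, G → 5.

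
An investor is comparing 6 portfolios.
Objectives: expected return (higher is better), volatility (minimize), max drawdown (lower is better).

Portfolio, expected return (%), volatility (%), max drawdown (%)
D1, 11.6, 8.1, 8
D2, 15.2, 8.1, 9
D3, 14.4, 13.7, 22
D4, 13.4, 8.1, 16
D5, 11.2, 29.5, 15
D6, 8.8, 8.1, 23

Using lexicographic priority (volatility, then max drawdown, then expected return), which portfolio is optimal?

First minimize volatility: best is 8.1, kept {D1, D2, D4, D6}.
Then minimize max drawdown: best is 8, kept {D1}.

D1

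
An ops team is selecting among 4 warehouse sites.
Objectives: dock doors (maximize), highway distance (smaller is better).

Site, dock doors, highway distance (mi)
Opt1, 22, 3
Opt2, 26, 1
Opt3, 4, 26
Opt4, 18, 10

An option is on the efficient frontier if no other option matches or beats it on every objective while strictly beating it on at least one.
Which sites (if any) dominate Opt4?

Opt1, Opt2

Opt1: dock doors 22≥18, highway distance 3≤10 — dominates Opt4.
Opt2: dock doors 26≥18, highway distance 1≤10 — dominates Opt4.
Others (Opt3) are each worse than Opt4 on at least one objective.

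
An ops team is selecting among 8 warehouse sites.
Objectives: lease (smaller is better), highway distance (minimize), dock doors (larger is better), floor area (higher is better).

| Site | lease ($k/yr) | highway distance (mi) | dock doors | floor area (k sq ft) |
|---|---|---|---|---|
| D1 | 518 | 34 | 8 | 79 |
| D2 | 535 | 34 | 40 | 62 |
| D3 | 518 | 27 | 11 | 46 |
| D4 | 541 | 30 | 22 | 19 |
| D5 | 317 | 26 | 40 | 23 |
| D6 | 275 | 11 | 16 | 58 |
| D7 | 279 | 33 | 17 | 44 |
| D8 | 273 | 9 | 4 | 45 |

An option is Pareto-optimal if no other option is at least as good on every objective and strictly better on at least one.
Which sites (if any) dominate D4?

D5: lease 317≤541, highway distance 26≤30, dock doors 40≥22, floor area 23≥19 — dominates D4.
Others (D1, D2, D3, D6, D7, D8) are each worse than D4 on at least one objective.

D5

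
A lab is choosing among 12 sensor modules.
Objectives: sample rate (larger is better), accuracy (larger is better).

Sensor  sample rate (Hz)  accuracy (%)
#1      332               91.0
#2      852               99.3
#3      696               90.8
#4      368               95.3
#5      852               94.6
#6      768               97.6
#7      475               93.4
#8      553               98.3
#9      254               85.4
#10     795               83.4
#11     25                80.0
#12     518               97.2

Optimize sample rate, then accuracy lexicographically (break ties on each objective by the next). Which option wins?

#2

First maximize sample rate: best is 852, kept {#2, #5}.
Then maximize accuracy: best is 99.3, kept {#2}.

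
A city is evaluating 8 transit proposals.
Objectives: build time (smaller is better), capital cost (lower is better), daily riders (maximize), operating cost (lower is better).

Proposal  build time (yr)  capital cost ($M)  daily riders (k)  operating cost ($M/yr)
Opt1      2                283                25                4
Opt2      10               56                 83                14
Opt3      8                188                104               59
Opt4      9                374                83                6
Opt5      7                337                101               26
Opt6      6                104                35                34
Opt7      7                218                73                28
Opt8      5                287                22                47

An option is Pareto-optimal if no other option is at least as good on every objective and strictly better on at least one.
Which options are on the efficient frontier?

Opt1, Opt2, Opt3, Opt4, Opt5, Opt6, Opt7

Opt1: not dominated (best build time).
Opt2: not dominated (best capital cost).
Opt3: not dominated (best daily riders).
Opt4: not dominated.
Opt5: not dominated.
Opt6: not dominated.
Opt7: not dominated.
Opt8: dominated by Opt1 (build time 2≤5, capital cost 283≤287, daily riders 25≥22, operating cost 4≤47).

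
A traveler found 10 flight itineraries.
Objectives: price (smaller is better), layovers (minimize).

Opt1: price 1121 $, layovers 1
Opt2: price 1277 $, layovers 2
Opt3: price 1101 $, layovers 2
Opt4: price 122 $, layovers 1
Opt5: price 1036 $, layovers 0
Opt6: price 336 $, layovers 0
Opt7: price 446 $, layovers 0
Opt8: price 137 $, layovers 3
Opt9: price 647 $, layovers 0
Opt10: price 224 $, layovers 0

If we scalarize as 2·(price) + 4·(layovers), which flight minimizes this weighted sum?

Opt1: 2·1121 + 4·1 = 2246
Opt2: 2·1277 + 4·2 = 2562
Opt3: 2·1101 + 4·2 = 2210
Opt4: 2·122 + 4·1 = 248
Opt5: 2·1036 + 4·0 = 2072
Opt6: 2·336 + 4·0 = 672
Opt7: 2·446 + 4·0 = 892
Opt8: 2·137 + 4·3 = 286
Opt9: 2·647 + 4·0 = 1294
Opt10: 2·224 + 4·0 = 448
Lowest: Opt4 at 248.

Opt4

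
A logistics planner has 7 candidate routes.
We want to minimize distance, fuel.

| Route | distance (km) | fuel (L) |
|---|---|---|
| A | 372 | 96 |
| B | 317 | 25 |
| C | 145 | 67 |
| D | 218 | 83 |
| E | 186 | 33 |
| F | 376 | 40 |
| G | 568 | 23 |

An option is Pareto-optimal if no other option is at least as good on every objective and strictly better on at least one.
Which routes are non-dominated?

B, C, E, G

A: dominated by B (distance 317≤372, fuel 25≤96).
B: not dominated.
C: not dominated (best distance).
D: dominated by C (distance 145≤218, fuel 67≤83).
E: not dominated.
F: dominated by B (distance 317≤376, fuel 25≤40).
G: not dominated (best fuel).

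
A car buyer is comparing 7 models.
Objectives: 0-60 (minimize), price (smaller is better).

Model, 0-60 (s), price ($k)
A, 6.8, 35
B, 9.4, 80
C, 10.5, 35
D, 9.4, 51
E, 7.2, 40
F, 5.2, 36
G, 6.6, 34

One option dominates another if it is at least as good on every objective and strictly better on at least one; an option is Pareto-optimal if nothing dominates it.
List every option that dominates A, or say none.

G: 0-60 6.6≤6.8, price 34≤35 — dominates A.
Others (B, C, D, E, F) are each worse than A on at least one objective.

G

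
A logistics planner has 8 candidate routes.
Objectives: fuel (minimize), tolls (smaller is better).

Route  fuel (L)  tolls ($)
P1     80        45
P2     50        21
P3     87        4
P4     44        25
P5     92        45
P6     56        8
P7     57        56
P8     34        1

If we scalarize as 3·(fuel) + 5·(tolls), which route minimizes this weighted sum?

P1: 3·80 + 5·45 = 465
P2: 3·50 + 5·21 = 255
P3: 3·87 + 5·4 = 281
P4: 3·44 + 5·25 = 257
P5: 3·92 + 5·45 = 501
P6: 3·56 + 5·8 = 208
P7: 3·57 + 5·56 = 451
P8: 3·34 + 5·1 = 107
Lowest: P8 at 107.

P8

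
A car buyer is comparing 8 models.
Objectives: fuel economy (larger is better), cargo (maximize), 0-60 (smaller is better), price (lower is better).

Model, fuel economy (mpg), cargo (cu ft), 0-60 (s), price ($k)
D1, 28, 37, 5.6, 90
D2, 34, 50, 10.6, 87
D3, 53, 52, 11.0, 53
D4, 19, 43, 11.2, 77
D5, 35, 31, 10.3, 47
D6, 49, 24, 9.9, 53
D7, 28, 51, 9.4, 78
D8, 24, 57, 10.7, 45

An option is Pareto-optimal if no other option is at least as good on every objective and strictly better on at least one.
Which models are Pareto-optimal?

D1, D2, D3, D5, D6, D7, D8

D1: not dominated (best 0-60).
D2: not dominated.
D3: not dominated (best fuel economy).
D4: dominated by D3 (fuel economy 53≥19, cargo 52≥43, 0-60 11.0≤11.2, price 53≤77).
D5: not dominated.
D6: not dominated.
D7: not dominated.
D8: not dominated (best cargo).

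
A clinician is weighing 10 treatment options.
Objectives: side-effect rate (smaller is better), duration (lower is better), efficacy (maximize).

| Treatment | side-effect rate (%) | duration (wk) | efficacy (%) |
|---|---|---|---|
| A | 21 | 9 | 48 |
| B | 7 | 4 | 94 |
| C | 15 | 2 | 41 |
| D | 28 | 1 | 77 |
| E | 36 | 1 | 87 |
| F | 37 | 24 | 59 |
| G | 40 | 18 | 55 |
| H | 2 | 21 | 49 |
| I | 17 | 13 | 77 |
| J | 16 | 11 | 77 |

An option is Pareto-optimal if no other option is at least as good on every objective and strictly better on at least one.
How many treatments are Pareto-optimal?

A: dominated by B (side-effect rate 7≤21, duration 4≤9, efficacy 94≥48).
B: not dominated (best efficacy).
C: not dominated.
D: not dominated.
E: not dominated.
F: dominated by B (side-effect rate 7≤37, duration 4≤24, efficacy 94≥59).
G: dominated by B (side-effect rate 7≤40, duration 4≤18, efficacy 94≥55).
H: not dominated (best side-effect rate).
I: dominated by B (side-effect rate 7≤17, duration 4≤13, efficacy 94≥77).
J: dominated by B (side-effect rate 7≤16, duration 4≤11, efficacy 94≥77).
Pareto-optimal: B, C, D, E, H → 5.

5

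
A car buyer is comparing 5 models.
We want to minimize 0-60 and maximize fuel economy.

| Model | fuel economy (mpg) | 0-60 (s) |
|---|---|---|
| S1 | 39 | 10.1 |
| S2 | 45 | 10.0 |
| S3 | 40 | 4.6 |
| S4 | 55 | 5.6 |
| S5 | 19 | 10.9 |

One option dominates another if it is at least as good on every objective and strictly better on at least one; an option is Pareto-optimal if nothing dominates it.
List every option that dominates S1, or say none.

S2, S3, S4

S2: fuel economy 45≥39, 0-60 10.0≤10.1 — dominates S1.
S3: fuel economy 40≥39, 0-60 4.6≤10.1 — dominates S1.
S4: fuel economy 55≥39, 0-60 5.6≤10.1 — dominates S1.
Others (S5) are each worse than S1 on at least one objective.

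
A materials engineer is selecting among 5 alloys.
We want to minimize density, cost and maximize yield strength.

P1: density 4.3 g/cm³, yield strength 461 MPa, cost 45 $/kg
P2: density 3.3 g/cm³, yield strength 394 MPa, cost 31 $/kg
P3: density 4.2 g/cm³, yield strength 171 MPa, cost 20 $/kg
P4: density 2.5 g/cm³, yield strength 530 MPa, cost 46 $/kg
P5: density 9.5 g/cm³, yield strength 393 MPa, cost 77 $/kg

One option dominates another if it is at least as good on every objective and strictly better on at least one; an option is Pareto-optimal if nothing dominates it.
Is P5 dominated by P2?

Yes

P2 vs P5: density 3.3≤9.5, yield strength 394≥393, cost 31≤77 — P2 is at least as good on every objective with at least one strict improvement.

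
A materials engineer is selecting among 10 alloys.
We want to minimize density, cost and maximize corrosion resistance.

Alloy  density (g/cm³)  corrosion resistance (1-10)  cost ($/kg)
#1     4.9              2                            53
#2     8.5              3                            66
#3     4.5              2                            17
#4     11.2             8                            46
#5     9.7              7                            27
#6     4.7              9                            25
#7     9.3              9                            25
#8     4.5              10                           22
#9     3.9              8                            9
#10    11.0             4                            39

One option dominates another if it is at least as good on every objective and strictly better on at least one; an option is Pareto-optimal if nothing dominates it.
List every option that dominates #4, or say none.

#6: density 4.7≤11.2, corrosion resistance 9≥8, cost 25≤46 — dominates #4.
#7: density 9.3≤11.2, corrosion resistance 9≥8, cost 25≤46 — dominates #4.
#8: density 4.5≤11.2, corrosion resistance 10≥8, cost 22≤46 — dominates #4.
#9: density 3.9≤11.2, corrosion resistance 8≥8, cost 9≤46 — dominates #4.
Others (#1, #2, #3, #5, #10) are each worse than #4 on at least one objective.

#6, #7, #8, #9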